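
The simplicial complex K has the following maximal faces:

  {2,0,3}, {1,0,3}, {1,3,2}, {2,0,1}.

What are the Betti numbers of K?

b_0 = 1, b_1 = 0, b_2 = 1.

Fix the vertex order 0 < 1 < 2 < 3 and write every simplex with vertices in increasing order. Then dim K = 2 and the simplices of K are:

  0-simplices (4): [0], [1], [2], [3]
  1-simplices (6): [0,1], [0,2], [0,3], [1,2], [1,3], [2,3]
  2-simplices (4): [0,1,2], [0,1,3], [0,2,3], [1,2,3]

so the chain groups are C_0 ≅ Z^4, C_1 ≅ Z^6, C_2 ≅ Z^4.

∂_1: C_1 → C_0 maps an edge to its endpoints' difference, ∂[p,q] = q − p.
As a 4×6 matrix over Z this has rank 3, with invariant factors (1,1,1).

Boundary ∂_2: C_2 → C_1 maps a triangle to the signed sum of its edges. For instance
  ∂[0,1,2] = [1,2] − [0,2] + [0,1],
  ∂[1,2,3] = [2,3] − [1,3] + [1,2].
As a 6×4 matrix over Z this has rank 3, with invariant factors (1,1,1).

Now H_k = ker ∂_k / im ∂_{k+1}, so:

  H_0: rank C_0 − rank ∂_1 = 4 − 3 = 1, and the invariant factors of ∂_1 are all 1, so H_0 ≅ Z.
  H_1: rank ker ∂_1 − rank ∂_2 = (6 − 3) − 3 = 0, and the invariant factors of ∂_2 are all 1, so H_1 ≅ 0.
  H_2: rank ker ∂_2 − rank ∂_3 = (4 − 3) − 0 = 1, and there is no ∂_3, so H_2 ≅ Z.

As a check, the Euler characteristic is 4 − 6 + 4 = 2, which agrees with 1 − 0 + 1 = 2.

Hence the Betti numbers are b_0 = 1, b_1 = 0, b_2 = 1.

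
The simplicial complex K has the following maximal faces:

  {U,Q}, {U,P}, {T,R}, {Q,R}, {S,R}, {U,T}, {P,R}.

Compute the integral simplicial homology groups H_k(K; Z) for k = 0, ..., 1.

H_0 ≅ Z,  H_1 ≅ Z^2.

We work with the vertex ordering P < Q < R < S < T < U. The simplices of K, each written with vertices in increasing order, are:

  0-simplices (6): P, Q, R, S, T, U
  1-simplices (7): PR, PU, QR, QU, RS, RT, TU

Hence C_0 ≅ Z^6, C_1 ≅ Z^7.

The boundary map ∂_1: C_1 → C_0 is given by ∂[p,q] = [q] − [p]. For instance
  ∂RS = S − R.
The 6×7 boundary matrix has rank 5 and Smith normal form diag(1,1,1,1,1).

Now H_k = ker ∂_k / im ∂_{k+1}, so:

  H_0: rank C_0 − rank ∂_1 = 6 − 5 = 1, and the invariant factors of ∂_1 are all 1, so H_0 ≅ Z.
  H_1: rank ker ∂_1 − rank ∂_2 = (7 − 5) − 0 = 2, and there is no ∂_2, so H_1 ≅ Z^2.

As a check, the Euler characteristic is 6 − 7 = -1, which agrees with 1 − 2 = -1.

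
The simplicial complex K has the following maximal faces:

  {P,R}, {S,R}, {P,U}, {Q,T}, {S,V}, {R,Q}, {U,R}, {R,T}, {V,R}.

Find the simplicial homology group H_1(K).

H_1 = Z^3.

Take the total order P < Q < R < S < T < U < V on the vertex set. Then K (dimension 1) consists of the simplices:

  0-simplices (7): P, Q, R, S, T, U, V
  1-simplices (9): PR, PU, QR, QT, RS, RT, RU, RV, SV

giving chain groups C_0 ≅ Z^7, C_1 ≅ Z^9.

The boundary map ∂_1: C_1 → C_0 is given by ∂[p,q] = [q] − [p]. For instance
  ∂QT = T − Q.
As a 7×9 matrix over Z this has rank 6, with invariant factors (1,1,1,1,1,1).

Now H_k = ker ∂_k / im ∂_{k+1}, so:

  H_1: rank ker ∂_1 − rank ∂_2 = (9 − 6) − 0 = 3, and there is no ∂_2, so H_1 = Z^3.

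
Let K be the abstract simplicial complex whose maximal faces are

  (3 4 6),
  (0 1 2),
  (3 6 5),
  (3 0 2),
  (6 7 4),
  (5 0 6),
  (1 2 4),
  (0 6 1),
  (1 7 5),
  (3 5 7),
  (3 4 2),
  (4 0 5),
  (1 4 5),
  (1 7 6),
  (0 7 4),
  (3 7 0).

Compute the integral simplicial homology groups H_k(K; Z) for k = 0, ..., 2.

We work with the vertex ordering 0 < 1 < 2 < 3 < 4 < 5 < 6 < 7. The simplices of K, each written with vertices in increasing order, are:

  0-simplices (8): [0], [1], [2], [3], [4], [5], [6], [7]
  1-simplices (24): (24 of them)
  2-simplices (16): [0,1,2], [0,1,6], [0,2,3], [0,3,7], [0,4,5], [0,4,7], [0,5,6], [1,2,4], [1,4,5], [1,5,7], [1,6,7], [2,3,4], [3,4,6], [3,5,6], [3,5,7], [4,6,7]

so the chain groups are C_0 ≅ Z^8, C_1 ≅ Z^24, C_2 ≅ Z^16.

Boundary ∂_1: C_1 → C_0 sends each edge [p,q] (with p < q) to q − p. For instance
  ∂[4,5] = [5] − [4].
This gives a 8×24 integer matrix of rank 7; reducing to Smith normal form yields diagonal entries (1,1,1,1,1,1,1).

Boundary ∂_2: C_2 → C_1 sends each 2-simplex [p,q,r] to [q,r] − [p,r] + [p,q]. For instance
  ∂[2,3,4] = [3,4] − [2,4] + [2,3],
  ∂[3,5,6] = [5,6] − [3,6] + [3,5].
This gives a 24×16 integer matrix of rank 15; reducing to Smith normal form yields diagonal entries (1,1,1,1,1,1,1,1,1,1,1,1,1,1,1).

Now H_k = ker ∂_k / im ∂_{k+1}, so:

  H_0: rank C_0 − rank ∂_1 = 8 − 7 = 1, and the invariant factors of ∂_1 are all 1, so H_0 ≅ Z.
  H_1: rank ker ∂_1 − rank ∂_2 = (24 − 7) − 15 = 2, and the invariant factors of ∂_2 are all 1, so H_1 ≅ Z^2.
  H_2: rank ker ∂_2 − rank ∂_3 = (16 − 15) − 0 = 1, and there is no ∂_3, so H_2 ≅ Z.

H_0 ≅ Z,  H_1 ≅ Z^2,  H_2 ≅ Z.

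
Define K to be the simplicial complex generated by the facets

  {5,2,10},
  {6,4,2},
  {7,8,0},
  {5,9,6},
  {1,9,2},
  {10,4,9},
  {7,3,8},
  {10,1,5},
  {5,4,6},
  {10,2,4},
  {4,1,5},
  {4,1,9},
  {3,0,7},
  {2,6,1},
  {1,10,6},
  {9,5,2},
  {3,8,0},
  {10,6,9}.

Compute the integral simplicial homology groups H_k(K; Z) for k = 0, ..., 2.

Fix the vertex order 0 < 1 < 2 < 3 < 4 < 5 < 6 < 7 < 8 < 9 < 10 and write every simplex with vertices in increasing order. Then dim K = 2 and the simplices of K are:

  0-simplices (11): [0], [1], [2], [3], [4], [5], [6], [7], [8], [9], [10]
  1-simplices (27): (27 of them)
  2-simplices (18): (18 of them)

giving chain groups C_0 ≅ Z^11, C_1 ≅ Z^27, C_2 ≅ Z^18.

Boundary ∂_1: C_1 → C_0 maps an edge to its endpoints' difference, ∂[p,q] = q − p. For instance
  ∂[2,10] = [10] − [2].
As a 11×27 matrix over Z this has rank 9, with invariant factors (1,1,1,1,1,1,1,1,1).

The boundary map ∂_2: C_2 → C_1 maps a triangle to the signed sum of its edges. For instance
  ∂[1,2,9] = [2,9] − [1,9] + [1,2],
  ∂[5,6,9] = [6,9] − [5,9] + [5,6].
As a 27×18 matrix over Z this has rank 16, with invariant factors (1,1,1,1,1,1,1,1,1,1,1,1,1,1,1,1).

From H_k ≅ ker(∂_k) / im(∂_{k+1}) we obtain:

  H_0: rank C_0 − rank ∂_1 = 11 − 9 = 2, and the invariant factors of ∂_1 are all 1, so H_0 ≅ Z^2.
  H_1: rank ker ∂_1 − rank ∂_2 = (27 − 9) − 16 = 2, and the invariant factors of ∂_2 are all 1, so H_1 ≅ Z^2.
  H_2: rank ker ∂_2 − rank ∂_3 = (18 − 16) − 0 = 2, and there is no ∂_3, so H_2 ≅ Z^2.

As a check, the Euler characteristic is 11 − 27 + 18 = 2, which agrees with 2 − 2 + 2 = 2.

H_0 = Z^2,  H_1 = Z^2,  H_2 = Z^2.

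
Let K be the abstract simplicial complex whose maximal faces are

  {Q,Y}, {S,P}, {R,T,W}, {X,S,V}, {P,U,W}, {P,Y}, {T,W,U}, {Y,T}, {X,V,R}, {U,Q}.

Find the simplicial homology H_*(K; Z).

H_0 = Z,  H_1 = Z^3,  H_2 = 0.

Order the vertices as P < Q < R < S < T < U < V < W < X < Y. Listing each simplex with vertices in this order, K has dimension 2 with simplices:

  0-simplices (10): P, Q, R, S, T, U, V, W, X, Y
  1-simplices (17): PS, PU, PW, PY, QU, QY, RT, RV, RW, RX, SV, SX, TU, TW, TY, UW, VX
  2-simplices (5): PUW, RTW, RVX, SVX, TUW

giving chain groups C_0 ≅ Z^10, C_1 ≅ Z^17, C_2 ≅ Z^5.

∂_1: C_1 → C_0 sends each edge [p,q] (with p < q) to q − p. For instance
  ∂TW = W − T.
This gives a 10×17 integer matrix of rank 9; reducing to Smith normal form yields diagonal entries (1,1,1,1,1,1,1,1,1).

The boundary map ∂_2: C_2 → C_1 acts by ∂[p,q,r] = [q,r] − [p,r] + [p,q]. For instance
  ∂SVX = VX − SX + SV,
  ∂TUW = UW − TW + TU.
The resulting 17×5 matrix has rank 5, and its Smith normal form has invariant factors (1,1,1,1,1).

Now H_k = ker ∂_k / im ∂_{k+1}, so:

  H_0: rank C_0 − rank ∂_1 = 10 − 9 = 1, and the invariant factors of ∂_1 are all 1, so H_0 = Z.
  H_1: rank ker ∂_1 − rank ∂_2 = (17 − 9) − 5 = 3, and the invariant factors of ∂_2 are all 1, so H_1 = Z^3.
  H_2: rank ker ∂_2 − rank ∂_3 = (5 − 5) − 0 = 0, and there is no ∂_3, so H_2 = 0.

As a check, the Euler characteristic is 10 − 17 + 5 = -2, which agrees with 1 − 3 + 0 = -2.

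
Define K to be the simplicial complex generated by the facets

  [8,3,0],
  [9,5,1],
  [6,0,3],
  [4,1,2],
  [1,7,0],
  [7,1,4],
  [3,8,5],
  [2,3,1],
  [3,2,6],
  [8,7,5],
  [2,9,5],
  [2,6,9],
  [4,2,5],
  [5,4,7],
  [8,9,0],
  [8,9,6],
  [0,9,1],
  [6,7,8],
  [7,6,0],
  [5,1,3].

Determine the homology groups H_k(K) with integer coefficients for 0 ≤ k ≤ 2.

Order the vertices as 0 < 1 < 2 < 3 < 4 < 5 < 6 < 7 < 8 < 9. Listing each simplex with vertices in this order, K has dimension 2 with simplices:

  0-simplices (10): [0], [1], [2], [3], [4], [5], [6], [7], [8], [9]
  1-simplices (30): (30 of them)
  2-simplices (20): (20 of them)

giving chain groups C_0 ≅ Z^10, C_1 ≅ Z^30, C_2 ≅ Z^20.

∂_1: C_1 → C_0 is given by ∂[p,q] = [q] − [p].
The 10×30 boundary matrix has rank 9 and Smith normal form diag(1,1,1,1,1,1,1,1,1).

∂_2: C_2 → C_1 sends each 2-simplex [p,q,r] to [q,r] − [p,r] + [p,q]. For instance
  ∂[6,8,9] = [8,9] − [6,9] + [6,8],
  ∂[1,2,4] = [2,4] − [1,4] + [1,2].
As a 30×20 matrix over Z this has rank 20, with invariant factors (1,1,1,1,1,1,1,1,1,1,1,1,1,1,1,1,1,1,1,2).

Computing H_k = (kernel of ∂_k) / (image of ∂_{k+1}):

  H_0: rank C_0 − rank ∂_1 = 10 − 9 = 1, and the invariant factors of ∂_1 are all 1, so H_0 ≅ Z.
  H_1: rank ker ∂_1 − rank ∂_2 = (30 − 9) − 20 = 1, and ∂_2 has invariant factor 2 > 1, so H_1 ≅ Z ⊕ Z/2Z.
  H_2: rank ker ∂_2 − rank ∂_3 = (20 − 20) − 0 = 0, and there is no ∂_3, so H_2 ≅ 0.

As a check, the Euler characteristic is 10 − 30 + 20 = 0, which agrees with 1 − 1 + 0 = 0.
(K is a triangulation of the Klein bottle.)

H_0 ≅ Z,  H_1 ≅ Z ⊕ Z/2Z,  H_2 = 0.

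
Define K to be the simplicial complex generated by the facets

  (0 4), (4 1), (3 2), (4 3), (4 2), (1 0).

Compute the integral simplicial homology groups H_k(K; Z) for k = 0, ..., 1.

H_0 = Z,  H_1 = Z^2.

Take the total order 0 < 1 < 2 < 3 < 4 on the vertex set. Then K (dimension 1) consists of the simplices:

  0-simplices (5): [0], [1], [2], [3], [4]
  1-simplices (6): [0,1], [0,4], [1,4], [2,3], [2,4], [3,4]

Hence C_0 ≅ Z^5, C_1 ≅ Z^6.

∂_1: C_1 → C_0 is given by ∂[p,q] = [q] − [p]. For instance
  ∂[0,4] = [4] − [0].
As a 5×6 matrix over Z this has rank 4, with invariant factors (1,1,1,1).

Now H_k = ker ∂_k / im ∂_{k+1}, so:

  H_0: rank C_0 − rank ∂_1 = 5 − 4 = 1, and the invariant factors of ∂_1 are all 1, so H_0 ≅ Z.
  H_1: rank ker ∂_1 − rank ∂_2 = (6 − 4) − 0 = 2, and there is no ∂_2, so H_1 ≅ Z^2.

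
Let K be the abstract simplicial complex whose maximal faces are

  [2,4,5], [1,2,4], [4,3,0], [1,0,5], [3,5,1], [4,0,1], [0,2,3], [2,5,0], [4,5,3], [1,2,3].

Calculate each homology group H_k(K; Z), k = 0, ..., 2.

Take the total order 0 < 1 < 2 < 3 < 4 < 5 on the vertex set. Then K (dimension 2) consists of the simplices:

  0-simplices (6): [0], [1], [2], [3], [4], [5]
  1-simplices (15): [0,1], [0,2], [0,3], [0,4], [0,5], [1,2], [1,3], [1,4], [1,5], [2,3], [2,4], [2,5], [3,4], [3,5], [4,5]
  2-simplices (10): [0,1,4], [0,1,5], [0,2,3], [0,2,5], [0,3,4], [1,2,3], [1,2,4], [1,3,5], [2,4,5], [3,4,5]

Hence C_0 ≅ Z^6, C_1 ≅ Z^15, C_2 ≅ Z^10.

Boundary ∂_1: C_1 → C_0 maps an edge to its endpoints' difference, ∂[p,q] = q − p.
The 6×15 boundary matrix has rank 5 and Smith normal form diag(1,1,1,1,1).

∂_2: C_2 → C_1 acts by ∂[p,q,r] = [q,r] − [p,r] + [p,q]. For instance
  ∂[1,2,4] = [2,4] − [1,4] + [1,2],
  ∂[1,2,3] = [2,3] − [1,3] + [1,2].
The 15×10 boundary matrix has rank 10 and Smith normal form diag(1,1,1,1,1,1,1,1,1,2).

From H_k ≅ ker(∂_k) / im(∂_{k+1}) we obtain:

  H_0: rank C_0 − rank ∂_1 = 6 − 5 = 1, and the invariant factors of ∂_1 are all 1, so H_0 = Z.
  H_1: rank ker ∂_1 − rank ∂_2 = (15 − 5) − 10 = 0, and ∂_2 has invariant factor 2 > 1, so H_1 = Z/2.
  H_2: rank ker ∂_2 − rank ∂_3 = (10 − 10) − 0 = 0, and there is no ∂_3, so H_2 = 0.

H_0 = Z,  H_1 = Z/2,  H_2 = 0.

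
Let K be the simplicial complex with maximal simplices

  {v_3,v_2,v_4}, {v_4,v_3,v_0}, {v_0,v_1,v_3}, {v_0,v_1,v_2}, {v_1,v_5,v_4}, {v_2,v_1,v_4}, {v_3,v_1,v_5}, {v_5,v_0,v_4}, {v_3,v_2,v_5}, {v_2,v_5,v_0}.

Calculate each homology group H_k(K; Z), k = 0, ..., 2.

K has 6 vertices, 15 edges, 10 triangles.
rank ∂_0 = 0, rank ∂_1 = 5 ⇒ b_0 = 6 − 0 − 5 = 1; all invariant factors of ∂_1 are 1 so no torsion. So H_0 = Z.
rank ∂_1 = 5, rank ∂_2 = 10 ⇒ b_1 = 15 − 5 − 10 = 0; ∂_2 has invariant factor(s) [2] giving torsion. So H_1 = Z/2.
rank ∂_2 = 10, rank ∂_3 = 0 ⇒ b_2 = 10 − 10 − 0 = 0. So H_2 = 0.

H_0 = Z,  H_1 = Z/2,  H_2 = 0.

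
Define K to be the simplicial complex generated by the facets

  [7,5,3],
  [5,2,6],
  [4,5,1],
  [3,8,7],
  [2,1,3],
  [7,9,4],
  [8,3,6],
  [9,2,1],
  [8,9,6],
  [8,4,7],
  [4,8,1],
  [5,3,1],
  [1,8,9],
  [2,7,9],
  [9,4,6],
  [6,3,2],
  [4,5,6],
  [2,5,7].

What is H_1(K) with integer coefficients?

H_1 = Z ⊕ Z/2Z.

Take the total order 1 < 2 < 3 < 4 < 5 < 6 < 7 < 8 < 9 on the vertex set. Then K (dimension 2) consists of the simplices:

  0-simplices (9): [1], [2], [3], [4], [5], [6], [7], [8], [9]
  1-simplices (27): (27 of them)
  2-simplices (18): [1,2,3], [1,2,9], [1,3,5], [1,4,5], [1,4,8], [1,8,9], [2,3,6], [2,5,6], [2,5,7], [2,7,9], [3,5,7], [3,6,8], [3,7,8], [4,5,6], [4,6,9], [4,7,8], [4,7,9], [6,8,9]

Hence C_0 ≅ Z^9, C_1 ≅ Z^27, C_2 ≅ Z^18.

Boundary ∂_1: C_1 → C_0 sends each edge [p,q] (with p < q) to q − p. For instance
  ∂[7,8] = [8] − [7].
This gives a 9×27 integer matrix of rank 8; reducing to Smith normal form yields diagonal entries (1,1,1,1,1,1,1,1).

∂_2: C_2 → C_1 maps a triangle to the signed sum of its edges. For instance
  ∂[4,5,6] = [5,6] − [4,6] + [4,5],
  ∂[3,6,8] = [6,8] − [3,8] + [3,6].
The resulting 27×18 matrix has rank 18, and its Smith normal form has invariant factors (1,1,1,1,1,1,1,1,1,1,1,1,1,1,1,1,1,2).

Reading off H_k = ker ∂_k / im ∂_{k+1}:

  H_1: rank ker ∂_1 − rank ∂_2 = (27 − 8) − 18 = 1, and ∂_2 has invariant factor 2 > 1, so H_1 = Z ⊕ Z/2Z.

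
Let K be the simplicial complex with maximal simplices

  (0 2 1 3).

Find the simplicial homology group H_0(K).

H_0 = Z.

K has 4 vertices, 6 edges, 4 triangles, 1 3-simplex.
rank ∂_0 = 0, rank ∂_1 = 3 ⇒ b_0 = 4 − 0 − 3 = 1; all invariant factors of ∂_1 are 1 so no torsion. So H_0 ≅ Z.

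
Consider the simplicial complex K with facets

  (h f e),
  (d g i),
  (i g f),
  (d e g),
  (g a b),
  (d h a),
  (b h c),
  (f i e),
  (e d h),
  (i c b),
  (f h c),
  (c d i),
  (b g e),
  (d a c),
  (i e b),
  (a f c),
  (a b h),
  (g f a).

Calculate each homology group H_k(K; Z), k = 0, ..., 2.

H_0 = Z,  H_1 = Z ⊕ Z/2,  H_2 = 0.

Order the vertices as a < b < c < d < e < f < g < h < i. Listing each simplex with vertices in this order, K has dimension 2 with simplices:

  0-simplices (9): a, b, c, d, e, f, g, h, i
  1-simplices (27): ab, ac, ad, af, ag, ah, bc, be, bg, bh, bi, cd, cf, ch, ci, de, dg, dh, di, ef, eg, eh, ei, fg, fh, fi, gi
  2-simplices (18): abg, abh, acd, acf, adh, afg, bch, bci, beg, bei, cdi, cfh, deg, deh, dgi, efh, efi, fgi

giving chain groups C_0 ≅ Z^9, C_1 ≅ Z^27, C_2 ≅ Z^18.

∂_1: C_1 → C_0 sends each edge [p,q] (with p < q) to q − p. For instance
  ∂ab = b − a.
This gives a 9×27 integer matrix of rank 8; reducing to Smith normal form yields diagonal entries (1,1,1,1,1,1,1,1).

Boundary ∂_2: C_2 → C_1 sends each 2-simplex [p,q,r] to [q,r] − [p,r] + [p,q]. For instance
  ∂deg = eg − dg + de,
  ∂fgi = gi − fi + fg.
As a 27×18 matrix over Z this has rank 18, with invariant factors (1,1,1,1,1,1,1,1,1,1,1,1,1,1,1,1,1,2).

From H_k ≅ ker(∂_k) / im(∂_{k+1}) we obtain:

  H_0: rank C_0 − rank ∂_1 = 9 − 8 = 1, and the invariant factors of ∂_1 are all 1, so H_0 ≅ Z.
  H_1: rank ker ∂_1 − rank ∂_2 = (27 − 8) − 18 = 1, and ∂_2 has invariant factor 2 > 1, so H_1 ≅ Z ⊕ Z/2.
  H_2: rank ker ∂_2 − rank ∂_3 = (18 − 18) − 0 = 0, and there is no ∂_3, so H_2 ≅ 0.

(K is a triangulation of the Klein bottle.)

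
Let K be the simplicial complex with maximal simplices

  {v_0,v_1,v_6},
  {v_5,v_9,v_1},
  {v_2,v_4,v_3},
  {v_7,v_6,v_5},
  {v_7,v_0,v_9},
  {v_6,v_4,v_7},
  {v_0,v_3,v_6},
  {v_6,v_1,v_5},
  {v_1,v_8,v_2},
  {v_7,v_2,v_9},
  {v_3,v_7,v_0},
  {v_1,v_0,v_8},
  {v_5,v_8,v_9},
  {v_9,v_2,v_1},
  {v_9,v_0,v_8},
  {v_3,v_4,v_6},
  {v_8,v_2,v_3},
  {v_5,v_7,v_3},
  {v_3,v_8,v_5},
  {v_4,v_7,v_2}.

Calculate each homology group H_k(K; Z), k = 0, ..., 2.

K has 10 vertices, 30 edges, 20 triangles.
rank ∂_0 = 0, rank ∂_1 = 9 ⇒ b_0 = 10 − 0 − 9 = 1; all invariant factors of ∂_1 are 1 so no torsion. So H_0 ≅ Z.
rank ∂_1 = 9, rank ∂_2 = 20 ⇒ b_1 = 30 − 9 − 20 = 1; ∂_2 has invariant factor(s) [2] giving torsion. So H_1 ≅ Z ⊕ Z/2.
rank ∂_2 = 20, rank ∂_3 = 0 ⇒ b_2 = 20 − 20 − 0 = 0. So H_2 ≅ 0.

H_0 = Z,  H_1 = Z ⊕ Z/2,  H_2 = 0.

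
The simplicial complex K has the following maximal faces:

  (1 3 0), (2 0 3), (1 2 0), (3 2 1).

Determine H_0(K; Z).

H_0 ≅ Z.

Order the vertices as 0 < 1 < 2 < 3. Listing each simplex with vertices in this order, K has dimension 2 with simplices:

  0-simplices (4): [0], [1], [2], [3]
  1-simplices (6): [0,1], [0,2], [0,3], [1,2], [1,3], [2,3]
  2-simplices (4): [0,1,2], [0,1,3], [0,2,3], [1,2,3]

so the chain groups are C_0 ≅ Z^4, C_1 ≅ Z^6, C_2 ≅ Z^4.

The boundary map ∂_1: C_1 → C_0 is given by ∂[p,q] = [q] − [p]. For instance
  ∂[0,1] = [1] − [0].
This gives a 4×6 integer matrix of rank 3; reducing to Smith normal form yields diagonal entries (1,1,1).

∂_2: C_2 → C_1 maps a triangle to the signed sum of its edges. For instance
  ∂[0,1,3] = [1,3] − [0,3] + [0,1],
  ∂[1,2,3] = [2,3] − [1,3] + [1,2].
As a 6×4 matrix over Z this has rank 3, with invariant factors (1,1,1).

Computing H_k = (kernel of ∂_k) / (image of ∂_{k+1}):

  H_0: rank C_0 − rank ∂_1 = 4 − 3 = 1, and the invariant factors of ∂_1 are all 1, so H_0 = Z.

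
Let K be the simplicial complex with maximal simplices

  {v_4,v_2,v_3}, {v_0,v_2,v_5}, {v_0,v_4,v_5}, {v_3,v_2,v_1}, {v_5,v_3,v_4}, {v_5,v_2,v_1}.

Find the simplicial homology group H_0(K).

H_0 ≅ Z.

Take the total order v_0 < v_1 < v_2 < v_3 < v_4 < v_5 on the vertex set. Then K (dimension 2) consists of the simplices:

  0-simplices (6): [v_0], [v_1], [v_2], [v_3], [v_4], [v_5]
  1-simplices (12): [v_0,v_2], [v_0,v_4], [v_0,v_5], [v_1,v_2], [v_1,v_3], [v_1,v_5], [v_2,v_3], [v_2,v_4], [v_2,v_5], [v_3,v_4], [v_3,v_5], [v_4,v_5]
  2-simplices (6): [v_0,v_2,v_5], [v_0,v_4,v_5], [v_1,v_2,v_3], [v_1,v_2,v_5], [v_2,v_3,v_4], [v_3,v_4,v_5]

giving chain groups C_0 ≅ Z^6, C_1 ≅ Z^12, C_2 ≅ Z^6.

∂_1: C_1 → C_0 sends each edge [p,q] (with p < q) to q − p. For instance
  ∂[v_1,v_5] = [v_5] − [v_1].
The 6×12 boundary matrix has rank 5 and Smith normal form diag(1,1,1,1,1).

Boundary ∂_2: C_2 → C_1 acts by ∂[p,q,r] = [q,r] − [p,r] + [p,q]. For instance
  ∂[v_2,v_3,v_4] = [v_3,v_4] − [v_2,v_4] + [v_2,v_3],
  ∂[v_0,v_2,v_5] = [v_2,v_5] − [v_0,v_5] + [v_0,v_2].
This gives a 12×6 integer matrix of rank 6; reducing to Smith normal form yields diagonal entries (1,1,1,1,1,1).

From H_k ≅ ker(∂_k) / im(∂_{k+1}) we obtain:

  H_0: rank C_0 − rank ∂_1 = 6 − 5 = 1, and the invariant factors of ∂_1 are all 1, so H_0 = Z.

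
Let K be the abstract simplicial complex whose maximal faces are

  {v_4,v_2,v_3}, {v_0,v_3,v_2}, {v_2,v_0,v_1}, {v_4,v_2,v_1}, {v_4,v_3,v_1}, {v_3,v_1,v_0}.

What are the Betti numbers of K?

b_0 = 1, b_1 = 0, b_2 = 1.

We work with the vertex ordering v_0 < v_1 < v_2 < v_3 < v_4. The simplices of K, each written with vertices in increasing order, are:

  0-simplices (5): [v_0], [v_1], [v_2], [v_3], [v_4]
  1-simplices (9): [v_0,v_1], [v_0,v_2], [v_0,v_3], [v_1,v_2], [v_1,v_3], [v_1,v_4], [v_2,v_3], [v_2,v_4], [v_3,v_4]
  2-simplices (6): [v_0,v_1,v_2], [v_0,v_1,v_3], [v_0,v_2,v_3], [v_1,v_2,v_4], [v_1,v_3,v_4], [v_2,v_3,v_4]

giving chain groups C_0 ≅ Z^5, C_1 ≅ Z^9, C_2 ≅ Z^6.

Boundary ∂_1: C_1 → C_0 sends each edge [p,q] (with p < q) to q − p.
As a 5×9 matrix over Z this has rank 4, with invariant factors (1,1,1,1).

Boundary ∂_2: C_2 → C_1 sends each 2-simplex [p,q,r] to [q,r] − [p,r] + [p,q]. For instance
  ∂[v_0,v_2,v_3] = [v_2,v_3] − [v_0,v_3] + [v_0,v_2],
  ∂[v_2,v_3,v_4] = [v_3,v_4] − [v_2,v_4] + [v_2,v_3].
The 9×6 boundary matrix has rank 5 and Smith normal form diag(1,1,1,1,1).

Computing H_k = (kernel of ∂_k) / (image of ∂_{k+1}):

  H_0: rank C_0 − rank ∂_1 = 5 − 4 = 1, and the invariant factors of ∂_1 are all 1, so H_0 = Z.
  H_1: rank ker ∂_1 − rank ∂_2 = (9 − 4) − 5 = 0, and the invariant factors of ∂_2 are all 1, so H_1 = 0.
  H_2: rank ker ∂_2 − rank ∂_3 = (6 − 5) − 0 = 1, and there is no ∂_3, so H_2 = Z.

Hence the Betti numbers are b_0 = 1, b_1 = 0, b_2 = 1.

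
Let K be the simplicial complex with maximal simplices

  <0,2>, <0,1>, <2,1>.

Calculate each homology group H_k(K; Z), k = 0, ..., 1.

Take the total order 0 < 1 < 2 on the vertex set. Then K (dimension 1) consists of the simplices:

  0-simplices (3): [0], [1], [2]
  1-simplices (3): [0,1], [0,2], [1,2]

so the chain groups are C_0 ≅ Z^3, C_1 ≅ Z^3.

∂_1: C_1 → C_0 maps an edge to its endpoints' difference, ∂[p,q] = q − p. For instance
  ∂[0,1] = [1] − [0].
As a 3×3 matrix over Z this has rank 2, with invariant factors (1,1).

Now H_k = ker ∂_k / im ∂_{k+1}, so:

  H_0: rank C_0 − rank ∂_1 = 3 − 2 = 1, and the invariant factors of ∂_1 are all 1, so H_0 = Z.
  H_1: rank ker ∂_1 − rank ∂_2 = (3 − 2) − 0 = 1, and there is no ∂_2, so H_1 = Z.

H_0 = Z,  H_1 = Z.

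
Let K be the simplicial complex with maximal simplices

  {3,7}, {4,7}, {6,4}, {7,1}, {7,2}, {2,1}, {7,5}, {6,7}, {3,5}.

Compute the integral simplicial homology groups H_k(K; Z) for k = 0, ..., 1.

Fix the vertex order 1 < 2 < 3 < 4 < 5 < 6 < 7 and write every simplex with vertices in increasing order. Then dim K = 1 and the simplices of K are:

  0-simplices (7): [1], [2], [3], [4], [5], [6], [7]
  1-simplices (9): [1,2], [1,7], [2,7], [3,5], [3,7], [4,6], [4,7], [5,7], [6,7]

so the chain groups are C_0 ≅ Z^7, C_1 ≅ Z^9.

∂_1: C_1 → C_0 sends each edge [p,q] (with p < q) to q − p. For instance
  ∂[6,7] = [7] − [6].
As a 7×9 matrix over Z this has rank 6, with invariant factors (1,1,1,1,1,1).

Reading off H_k = ker ∂_k / im ∂_{k+1}:

  H_0: rank C_0 − rank ∂_1 = 7 − 6 = 1, and the invariant factors of ∂_1 are all 1, so H_0 = Z.
  H_1: rank ker ∂_1 − rank ∂_2 = (9 − 6) − 0 = 3, and there is no ∂_2, so H_1 = Z^3.

H_0 ≅ Z,  H_1 ≅ Z^3.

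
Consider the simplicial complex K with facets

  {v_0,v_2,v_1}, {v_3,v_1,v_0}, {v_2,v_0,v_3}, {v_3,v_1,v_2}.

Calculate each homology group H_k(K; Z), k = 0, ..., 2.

H_0 = Z,  H_1 = 0,  H_2 = Z.

We work with the vertex ordering v_0 < v_1 < v_2 < v_3. The simplices of K, each written with vertices in increasing order, are:

  0-simplices (4): [v_0], [v_1], [v_2], [v_3]
  1-simplices (6): [v_0,v_1], [v_0,v_2], [v_0,v_3], [v_1,v_2], [v_1,v_3], [v_2,v_3]
  2-simplices (4): [v_0,v_1,v_2], [v_0,v_1,v_3], [v_0,v_2,v_3], [v_1,v_2,v_3]

so the chain groups are C_0 ≅ Z^4, C_1 ≅ Z^6, C_2 ≅ Z^4.

∂_1: C_1 → C_0 maps an edge to its endpoints' difference, ∂[p,q] = q − p. For instance
  ∂[v_0,v_2] = [v_2] − [v_0].
The 4×6 boundary matrix has rank 3 and Smith normal form diag(1,1,1).

Boundary ∂_2: C_2 → C_1 maps a triangle to the signed sum of its edges. For instance
  ∂[v_0,v_2,v_3] = [v_2,v_3] − [v_0,v_3] + [v_0,v_2],
  ∂[v_0,v_1,v_2] = [v_1,v_2] − [v_0,v_2] + [v_0,v_1].
This gives a 6×4 integer matrix of rank 3; reducing to Smith normal form yields diagonal entries (1,1,1).

Now H_k = ker ∂_k / im ∂_{k+1}, so:

  H_0: rank C_0 − rank ∂_1 = 4 − 3 = 1, and the invariant factors of ∂_1 are all 1, so H_0 = Z.
  H_1: rank ker ∂_1 − rank ∂_2 = (6 − 3) − 3 = 0, and the invariant factors of ∂_2 are all 1, so H_1 = 0.
  H_2: rank ker ∂_2 − rank ∂_3 = (4 − 3) − 0 = 1, and there is no ∂_3, so H_2 = Z.

As a check, the Euler characteristic is 4 − 6 + 4 = 2, which agrees with 1 − 0 + 1 = 2.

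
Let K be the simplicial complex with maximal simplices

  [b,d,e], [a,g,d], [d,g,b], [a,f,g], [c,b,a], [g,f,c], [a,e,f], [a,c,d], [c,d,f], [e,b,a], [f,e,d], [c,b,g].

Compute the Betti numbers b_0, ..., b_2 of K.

b_0 = 1, b_1 = 0, b_2 = 0.

We work with the vertex ordering a < b < c < d < e < f < g. The simplices of K, each written with vertices in increasing order, are:

  0-simplices (7): a, b, c, d, e, f, g
  1-simplices (18): ab, ac, ad, ae, af, ag, bc, bd, be, bg, cd, cf, cg, de, df, dg, ef, fg
  2-simplices (12): abc, abe, acd, adg, aef, afg, bcg, bde, bdg, cdf, cfg, def

Hence C_0 ≅ Z^7, C_1 ≅ Z^18, C_2 ≅ Z^12.

The boundary map ∂_1: C_1 → C_0 sends each edge [p,q] (with p < q) to q − p. For instance
  ∂df = f − d.
This gives a 7×18 integer matrix of rank 6; reducing to Smith normal form yields diagonal entries (1,1,1,1,1,1).

Boundary ∂_2: C_2 → C_1 acts by ∂[p,q,r] = [q,r] − [p,r] + [p,q]. For instance
  ∂bdg = dg − bg + bd,
  ∂bcg = cg − bg + bc.
This gives a 18×12 integer matrix of rank 12; reducing to Smith normal form yields diagonal entries (1,1,1,1,1,1,1,1,1,1,1,2).

From H_k ≅ ker(∂_k) / im(∂_{k+1}) we obtain:

  H_0: rank C_0 − rank ∂_1 = 7 − 6 = 1, and the invariant factors of ∂_1 are all 1, so H_0 = Z.
  H_1: rank ker ∂_1 − rank ∂_2 = (18 − 6) − 12 = 0, and ∂_2 has invariant factor 2 > 1, so H_1 = Z/2Z.
  H_2: rank ker ∂_2 − rank ∂_3 = (12 − 12) − 0 = 0, and there is no ∂_3, so H_2 = 0.

As a check, the Euler characteristic is 7 − 18 + 12 = 1, which agrees with 1 − 0 + 0 = 1.
(K is a triangulation of the real projective plane RP^2.)

Hence the Betti numbers are b_0 = 1, b_1 = 0, b_2 = 0.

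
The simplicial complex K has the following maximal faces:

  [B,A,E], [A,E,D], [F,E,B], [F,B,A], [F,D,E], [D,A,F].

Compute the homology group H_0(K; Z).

We work with the vertex ordering A < B < D < E < F. The simplices of K, each written with vertices in increasing order, are:

  0-simplices (5): A, B, D, E, F
  1-simplices (9): AB, AD, AE, AF, BE, BF, DE, DF, EF
  2-simplices (6): ABE, ABF, ADE, ADF, BEF, DEF

Hence C_0 ≅ Z^5, C_1 ≅ Z^9, C_2 ≅ Z^6.

The boundary map ∂_1: C_1 → C_0 sends each edge [p,q] (with p < q) to q − p.
This gives a 5×9 integer matrix of rank 4; reducing to Smith normal form yields diagonal entries (1,1,1,1).

The boundary map ∂_2: C_2 → C_1 acts by ∂[p,q,r] = [q,r] − [p,r] + [p,q]. For instance
  ∂ADF = DF − AF + AD,
  ∂DEF = EF − DF + DE.
The 9×6 boundary matrix has rank 5 and Smith normal form diag(1,1,1,1,1).

Computing H_k = (kernel of ∂_k) / (image of ∂_{k+1}):

  H_0: rank C_0 − rank ∂_1 = 5 − 4 = 1, and the invariant factors of ∂_1 are all 1, so H_0 = Z.

H_0 = Z.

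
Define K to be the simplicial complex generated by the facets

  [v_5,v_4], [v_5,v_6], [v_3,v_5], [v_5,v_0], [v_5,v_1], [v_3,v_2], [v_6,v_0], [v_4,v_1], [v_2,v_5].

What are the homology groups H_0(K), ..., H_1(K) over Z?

H_0 ≅ Z,  H_1 ≅ Z^3.

K has 7 vertices, 9 edges.
rank ∂_0 = 0, rank ∂_1 = 6 ⇒ b_0 = 7 − 0 − 6 = 1; all invariant factors of ∂_1 are 1 so no torsion. So H_0 ≅ Z.
rank ∂_1 = 6, rank ∂_2 = 0 ⇒ b_1 = 9 − 6 − 0 = 3. So H_1 ≅ Z^3.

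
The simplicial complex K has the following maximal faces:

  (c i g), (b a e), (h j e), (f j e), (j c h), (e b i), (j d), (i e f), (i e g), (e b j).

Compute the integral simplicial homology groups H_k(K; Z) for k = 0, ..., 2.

H_0 = Z,  H_1 = Z,  H_2 = 0.

Order the vertices as a < b < c < d < e < f < g < h < i < j. Listing each simplex with vertices in this order, K has dimension 2 with simplices:

  0-simplices (10): a, b, c, d, e, f, g, h, i, j
  1-simplices (19): ab, ae, be, bi, bj, cg, ch, ci, cj, dj, ef, eg, eh, ei, ej, fi, fj, gi, hj
  2-simplices (9): abe, bei, bej, cgi, chj, efi, efj, egi, ehj

Hence C_0 ≅ Z^10, C_1 ≅ Z^19, C_2 ≅ Z^9.

∂_1: C_1 → C_0 is given by ∂[p,q] = [q] − [p]. For instance
  ∂cj = j − c.
As a 10×19 matrix over Z this has rank 9, with invariant factors (1,1,1,1,1,1,1,1,1).

The boundary map ∂_2: C_2 → C_1 maps a triangle to the signed sum of its edges. For instance
  ∂bei = ei − bi + be,
  ∂cgi = gi − ci + cg.
As a 19×9 matrix over Z this has rank 9, with invariant factors (1,1,1,1,1,1,1,1,1).

Now H_k = ker ∂_k / im ∂_{k+1}, so:

  H_0: rank C_0 − rank ∂_1 = 10 − 9 = 1, and the invariant factors of ∂_1 are all 1, so H_0 = Z.
  H_1: rank ker ∂_1 − rank ∂_2 = (19 − 9) − 9 = 1, and the invariant factors of ∂_2 are all 1, so H_1 = Z.
  H_2: rank ker ∂_2 − rank ∂_3 = (9 − 9) − 0 = 0, and there is no ∂_3, so H_2 = 0.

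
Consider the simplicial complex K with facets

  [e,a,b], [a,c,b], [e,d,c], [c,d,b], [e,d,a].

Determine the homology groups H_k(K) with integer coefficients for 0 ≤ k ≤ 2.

H_0 = Z,  H_1 = Z,  H_2 = 0.

Order the vertices as a < b < c < d < e. Listing each simplex with vertices in this order, K has dimension 2 with simplices:

  0-simplices (5): a, b, c, d, e
  1-simplices (10): ab, ac, ad, ae, bc, bd, be, cd, ce, de
  2-simplices (5): abc, abe, ade, bcd, cde

Hence C_0 ≅ Z^5, C_1 ≅ Z^10, C_2 ≅ Z^5.

∂_1: C_1 → C_0 sends each edge [p,q] (with p < q) to q − p.
The resulting 5×10 matrix has rank 4, and its Smith normal form has invariant factors (1,1,1,1).

∂_2: C_2 → C_1 sends each 2-simplex [p,q,r] to [q,r] − [p,r] + [p,q]. For instance
  ∂bcd = cd − bd + bc,
  ∂abc = bc − ac + ab.
This gives a 10×5 integer matrix of rank 5; reducing to Smith normal form yields diagonal entries (1,1,1,1,1).

Reading off H_k = ker ∂_k / im ∂_{k+1}:

  H_0: rank C_0 − rank ∂_1 = 5 − 4 = 1, and the invariant factors of ∂_1 are all 1, so H_0 ≅ Z.
  H_1: rank ker ∂_1 − rank ∂_2 = (10 − 4) − 5 = 1, and the invariant factors of ∂_2 are all 1, so H_1 ≅ Z.
  H_2: rank ker ∂_2 − rank ∂_3 = (5 − 5) − 0 = 0, and there is no ∂_3, so H_2 ≅ 0.

(K is a triangulation of the Möbius band.)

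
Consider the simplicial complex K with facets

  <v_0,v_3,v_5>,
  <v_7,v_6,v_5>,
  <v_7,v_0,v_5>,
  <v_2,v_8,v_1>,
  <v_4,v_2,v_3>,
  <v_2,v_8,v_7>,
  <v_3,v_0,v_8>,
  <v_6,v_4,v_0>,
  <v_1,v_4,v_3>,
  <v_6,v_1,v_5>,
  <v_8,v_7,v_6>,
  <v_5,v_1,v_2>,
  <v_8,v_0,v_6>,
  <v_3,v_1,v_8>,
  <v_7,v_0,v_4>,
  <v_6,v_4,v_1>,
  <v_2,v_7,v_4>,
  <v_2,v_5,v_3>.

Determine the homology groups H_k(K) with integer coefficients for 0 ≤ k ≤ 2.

H_0 ≅ Z,  H_1 ≅ Z ⊕ Z_2,  H_2 = 0.

We work with the vertex ordering v_0 < v_1 < v_2 < v_3 < v_4 < v_5 < v_6 < v_7 < v_8. The simplices of K, each written with vertices in increasing order, are:

  0-simplices (9): [v_0], [v_1], [v_2], [v_3], [v_4], [v_5], [v_6], [v_7], [v_8]
  1-simplices (27): (27 of them)
  2-simplices (18): (18 of them)

giving chain groups C_0 ≅ Z^9, C_1 ≅ Z^27, C_2 ≅ Z^18.

Boundary ∂_1: C_1 → C_0 maps an edge to its endpoints' difference, ∂[p,q] = q − p.
This gives a 9×27 integer matrix of rank 8; reducing to Smith normal form yields diagonal entries (1,1,1,1,1,1,1,1).

∂_2: C_2 → C_1 sends each 2-simplex [p,q,r] to [q,r] − [p,r] + [p,q]. For instance
  ∂[v_1,v_3,v_4] = [v_3,v_4] − [v_1,v_4] + [v_1,v_3],
  ∂[v_2,v_3,v_4] = [v_3,v_4] − [v_2,v_4] + [v_2,v_3].
This gives a 27×18 integer matrix of rank 18; reducing to Smith normal form yields diagonal entries (1,1,1,1,1,1,1,1,1,1,1,1,1,1,1,1,1,2).

From H_k ≅ ker(∂_k) / im(∂_{k+1}) we obtain:

  H_0: rank C_0 − rank ∂_1 = 9 − 8 = 1, and the invariant factors of ∂_1 are all 1, so H_0 ≅ Z.
  H_1: rank ker ∂_1 − rank ∂_2 = (27 − 8) − 18 = 1, and ∂_2 has invariant factor 2 > 1, so H_1 ≅ Z ⊕ Z_2.
  H_2: rank ker ∂_2 − rank ∂_3 = (18 − 18) − 0 = 0, and there is no ∂_3, so H_2 ≅ 0.

As a check, the Euler characteristic is 9 − 27 + 18 = 0, which agrees with 1 − 1 + 0 = 0.
(K is a triangulation of the Klein bottle.)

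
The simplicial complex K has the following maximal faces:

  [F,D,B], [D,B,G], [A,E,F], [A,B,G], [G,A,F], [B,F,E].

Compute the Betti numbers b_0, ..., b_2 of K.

We work with the vertex ordering A < B < D < E < F < G. The simplices of K, each written with vertices in increasing order, are:

  0-simplices (6): A, B, D, E, F, G
  1-simplices (12): AB, AE, AF, AG, BD, BE, BF, BG, DF, DG, EF, FG
  2-simplices (6): ABG, AEF, AFG, BDF, BDG, BEF

giving chain groups C_0 ≅ Z^6, C_1 ≅ Z^12, C_2 ≅ Z^6.

Boundary ∂_1: C_1 → C_0 is given by ∂[p,q] = [q] − [p]. For instance
  ∂BG = G − B.
This gives a 6×12 integer matrix of rank 5; reducing to Smith normal form yields diagonal entries (1,1,1,1,1).

Boundary ∂_2: C_2 → C_1 maps a triangle to the signed sum of its edges. For instance
  ∂BEF = EF − BF + BE,
  ∂ABG = BG − AG + AB.
The 12×6 boundary matrix has rank 6 and Smith normal form diag(1,1,1,1,1,1).

Reading off H_k = ker ∂_k / im ∂_{k+1}:

  H_0: rank C_0 − rank ∂_1 = 6 − 5 = 1, and the invariant factors of ∂_1 are all 1, so H_0 ≅ Z.
  H_1: rank ker ∂_1 − rank ∂_2 = (12 − 5) − 6 = 1, and the invariant factors of ∂_2 are all 1, so H_1 ≅ Z.
  H_2: rank ker ∂_2 − rank ∂_3 = (6 − 6) − 0 = 0, and there is no ∂_3, so H_2 ≅ 0.

As a check, the Euler characteristic is 6 − 12 + 6 = 0, which agrees with 1 − 1 + 0 = 0.

Hence the Betti numbers are b_0 = 1, b_1 = 1, b_2 = 0.

b_0 = 1, b_1 = 1, b_2 = 0.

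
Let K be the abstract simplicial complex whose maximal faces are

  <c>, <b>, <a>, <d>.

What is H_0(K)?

H_0 ≅ Z^4.

Take the total order a < b < c < d on the vertex set. Then K (dimension 0) consists of the simplices:

  0-simplices (4): a, b, c, d

giving chain groups C_0 ≅ Z^4.

From H_k ≅ ker(∂_k) / im(∂_{k+1}) we obtain:

  H_0: rank C_0 − rank ∂_1 = 4 − 0 = 4, and there is no ∂_1, so H_0 ≅ Z^4.

(K is a triangulation of a set of 4 points.)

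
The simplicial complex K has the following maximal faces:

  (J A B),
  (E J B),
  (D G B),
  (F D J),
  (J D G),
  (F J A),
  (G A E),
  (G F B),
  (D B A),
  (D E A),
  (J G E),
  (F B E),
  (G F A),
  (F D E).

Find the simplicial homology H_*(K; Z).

We work with the vertex ordering A < B < D < E < F < G < J. The simplices of K, each written with vertices in increasing order, are:

  0-simplices (7): A, B, D, E, F, G, J
  1-simplices (21): AB, AD, AE, AF, AG, AJ, BD, BE, BF, BG, BJ, DE, DF, DG, DJ, EF, EG, EJ, FG, FJ, GJ
  2-simplices (14): ABD, ABJ, ADE, AEG, AFG, AFJ, BDG, BEF, BEJ, BFG, DEF, DFJ, DGJ, EGJ

Hence C_0 ≅ Z^7, C_1 ≅ Z^21, C_2 ≅ Z^14.

The boundary map ∂_1: C_1 → C_0 maps an edge to its endpoints' difference, ∂[p,q] = q − p. For instance
  ∂AF = F − A.
This gives a 7×21 integer matrix of rank 6; reducing to Smith normal form yields diagonal entries (1,1,1,1,1,1).

Boundary ∂_2: C_2 → C_1 sends each 2-simplex [p,q,r] to [q,r] − [p,r] + [p,q]. For instance
  ∂BFG = FG − BG + BF,
  ∂EGJ = GJ − EJ + EG.
The 21×14 boundary matrix has rank 13 and Smith normal form diag(1,1,1,1,1,1,1,1,1,1,1,1,1).

Reading off H_k = ker ∂_k / im ∂_{k+1}:

  H_0: rank C_0 − rank ∂_1 = 7 − 6 = 1, and the invariant factors of ∂_1 are all 1, so H_0 ≅ Z.
  H_1: rank ker ∂_1 − rank ∂_2 = (21 − 6) − 13 = 2, and the invariant factors of ∂_2 are all 1, so H_1 ≅ Z^2.
  H_2: rank ker ∂_2 − rank ∂_3 = (14 − 13) − 0 = 1, and there is no ∂_3, so H_2 ≅ Z.

As a check, the Euler characteristic is 7 − 21 + 14 = 0, which agrees with 1 − 2 + 1 = 0.

H_0 = Z,  H_1 = Z^2,  H_2 = Z.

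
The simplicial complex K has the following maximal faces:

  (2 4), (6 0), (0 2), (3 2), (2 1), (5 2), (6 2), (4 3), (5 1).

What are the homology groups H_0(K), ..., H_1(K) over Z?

Take the total order 0 < 1 < 2 < 3 < 4 < 5 < 6 on the vertex set. Then K (dimension 1) consists of the simplices:

  0-simplices (7): [0], [1], [2], [3], [4], [5], [6]
  1-simplices (9): [0,2], [0,6], [1,2], [1,5], [2,3], [2,4], [2,5], [2,6], [3,4]

so the chain groups are C_0 ≅ Z^7, C_1 ≅ Z^9.

∂_1: C_1 → C_0 maps an edge to its endpoints' difference, ∂[p,q] = q − p.
As a 7×9 matrix over Z this has rank 6, with invariant factors (1,1,1,1,1,1).

Computing H_k = (kernel of ∂_k) / (image of ∂_{k+1}):

  H_0: rank C_0 − rank ∂_1 = 7 − 6 = 1, and the invariant factors of ∂_1 are all 1, so H_0 ≅ Z.
  H_1: rank ker ∂_1 − rank ∂_2 = (9 − 6) − 0 = 3, and there is no ∂_2, so H_1 ≅ Z^3.

As a check, the Euler characteristic is 7 − 9 = -2, which agrees with 1 − 3 = -2.

H_0 = Z,  H_1 = Z^3.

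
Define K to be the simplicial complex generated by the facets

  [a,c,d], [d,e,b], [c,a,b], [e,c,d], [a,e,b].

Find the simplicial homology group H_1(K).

K has 5 vertices, 10 edges, 5 triangles.
rank ∂_1 = 4, rank ∂_2 = 5 ⇒ b_1 = 10 − 4 − 5 = 1; all invariant factors of ∂_2 are 1 so no torsion. So H_1 = Z.

H_1 = Z.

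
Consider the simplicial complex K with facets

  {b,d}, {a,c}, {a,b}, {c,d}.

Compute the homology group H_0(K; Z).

Take the total order a < b < c < d on the vertex set. Then K (dimension 1) consists of the simplices:

  0-simplices (4): a, b, c, d
  1-simplices (4): ab, ac, bd, cd

Hence C_0 ≅ Z^4, C_1 ≅ Z^4.

∂_1: C_1 → C_0 is given by ∂[p,q] = [q] − [p]. For instance
  ∂ab = b − a.
The 4×4 boundary matrix has rank 3 and Smith normal form diag(1,1,1).

Now H_k = ker ∂_k / im ∂_{k+1}, so:

  H_0: rank C_0 − rank ∂_1 = 4 − 3 = 1, and the invariant factors of ∂_1 are all 1, so H_0 = Z.

H_0 = Z.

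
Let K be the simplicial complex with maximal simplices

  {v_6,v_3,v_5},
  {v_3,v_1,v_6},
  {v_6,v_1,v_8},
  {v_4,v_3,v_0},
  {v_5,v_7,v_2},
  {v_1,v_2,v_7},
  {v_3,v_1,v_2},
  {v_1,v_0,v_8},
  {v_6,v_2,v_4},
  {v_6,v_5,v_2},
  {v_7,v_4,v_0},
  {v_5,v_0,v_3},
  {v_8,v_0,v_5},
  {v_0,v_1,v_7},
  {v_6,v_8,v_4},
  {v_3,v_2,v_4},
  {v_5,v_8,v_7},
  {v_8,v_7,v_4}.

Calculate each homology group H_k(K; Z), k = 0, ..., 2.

K has 9 vertices, 27 edges, 18 triangles.
rank ∂_0 = 0, rank ∂_1 = 8 ⇒ b_0 = 9 − 0 − 8 = 1; all invariant factors of ∂_1 are 1 so no torsion. So H_0 = Z.
rank ∂_1 = 8, rank ∂_2 = 18 ⇒ b_1 = 27 − 8 − 18 = 1; ∂_2 has invariant factor(s) [2] giving torsion. So H_1 = Z × Z/2.
rank ∂_2 = 18, rank ∂_3 = 0 ⇒ b_2 = 18 − 18 − 0 = 0. So H_2 = 0.

H_0 ≅ Z,  H_1 ≅ Z × Z/2,  H_2 = 0.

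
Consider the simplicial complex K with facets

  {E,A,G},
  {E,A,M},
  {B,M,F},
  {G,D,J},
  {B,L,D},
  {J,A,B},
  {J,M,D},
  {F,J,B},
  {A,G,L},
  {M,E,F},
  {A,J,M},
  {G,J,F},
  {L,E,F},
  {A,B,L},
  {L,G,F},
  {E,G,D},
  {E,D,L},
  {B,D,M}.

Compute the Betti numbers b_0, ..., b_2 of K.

K has 9 vertices, 27 edges, 18 triangles.
rank ∂_0 = 0, rank ∂_1 = 8 ⇒ b_0 = 9 − 0 − 8 = 1; all invariant factors of ∂_1 are 1 so no torsion. So H_0 = Z.
rank ∂_1 = 8, rank ∂_2 = 18 ⇒ b_1 = 27 − 8 − 18 = 1; ∂_2 has invariant factor(s) [2] giving torsion. So H_1 = Z ⊕ Z/2.
rank ∂_2 = 18, rank ∂_3 = 0 ⇒ b_2 = 18 − 18 − 0 = 0. So H_2 = 0.

b_0 = 1, b_1 = 1, b_2 = 0.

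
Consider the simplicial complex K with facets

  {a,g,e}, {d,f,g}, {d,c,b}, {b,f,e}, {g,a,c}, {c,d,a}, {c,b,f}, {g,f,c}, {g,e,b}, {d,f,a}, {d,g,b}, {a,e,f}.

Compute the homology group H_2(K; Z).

H_2 ≅ 0.

K has 7 vertices, 18 edges, 12 triangles.
rank ∂_2 = 12, rank ∂_3 = 0 ⇒ b_2 = 12 − 12 − 0 = 0. So H_2 ≅ 0.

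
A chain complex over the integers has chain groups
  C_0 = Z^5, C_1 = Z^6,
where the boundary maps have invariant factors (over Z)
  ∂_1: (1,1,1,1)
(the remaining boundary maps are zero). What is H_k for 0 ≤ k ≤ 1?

H_0 ≅ Z,  H_1 ≅ Z^2.

H_0: b_0 = 5 − 0 − 4 = 1; torsion from ∂_1 factors > 1: none. So H_0 ≅ Z.
H_1: b_1 = 6 − 4 − 0 = 2; torsion from ∂_2 factors > 1: none. So H_1 ≅ Z^2.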